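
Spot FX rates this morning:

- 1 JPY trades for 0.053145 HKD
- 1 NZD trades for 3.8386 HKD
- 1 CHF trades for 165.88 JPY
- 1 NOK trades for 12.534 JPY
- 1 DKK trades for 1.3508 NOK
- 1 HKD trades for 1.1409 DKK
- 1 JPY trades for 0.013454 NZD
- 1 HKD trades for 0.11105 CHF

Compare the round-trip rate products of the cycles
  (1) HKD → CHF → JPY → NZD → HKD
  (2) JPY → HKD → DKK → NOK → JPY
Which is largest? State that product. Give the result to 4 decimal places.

(1) 0.11105 × 165.88 × 0.013454 × 3.8386 = 0.95134
(2) 0.053145 × 1.1409 × 1.3508 × 12.534 = 1.02658
Highest is cycle (2) at 1.0266 (>1, arbitrage).

1.0266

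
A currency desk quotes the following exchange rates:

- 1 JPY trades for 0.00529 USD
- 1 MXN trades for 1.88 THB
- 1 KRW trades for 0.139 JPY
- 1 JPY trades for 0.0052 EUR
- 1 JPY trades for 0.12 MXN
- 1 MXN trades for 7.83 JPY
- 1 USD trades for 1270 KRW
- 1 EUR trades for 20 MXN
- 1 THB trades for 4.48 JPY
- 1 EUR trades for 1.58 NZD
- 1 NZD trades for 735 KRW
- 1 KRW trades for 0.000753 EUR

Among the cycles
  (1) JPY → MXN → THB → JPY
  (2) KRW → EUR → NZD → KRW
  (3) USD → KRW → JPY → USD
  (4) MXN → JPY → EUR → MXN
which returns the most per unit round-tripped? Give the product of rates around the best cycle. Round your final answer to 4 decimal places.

1.0107

(1) 0.12 × 1.88 × 4.48 = 1.01069
(2) 0.000753 × 1.58 × 735 = 0.87446
(3) 1270 × 0.139 × 0.00529 = 0.93384
(4) 7.83 × 0.0052 × 20 = 0.81432
Highest is cycle (1) at 1.0107 (>1, arbitrage).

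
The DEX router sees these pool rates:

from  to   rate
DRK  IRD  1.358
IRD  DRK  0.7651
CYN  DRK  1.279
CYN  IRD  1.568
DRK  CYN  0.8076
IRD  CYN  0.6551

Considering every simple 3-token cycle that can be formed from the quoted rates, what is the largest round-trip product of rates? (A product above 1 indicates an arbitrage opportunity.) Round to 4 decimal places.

1.1378

DRK→IRD→CYN→DRK: 1.358 × 0.6551 × 1.279 = 1.13783
DRK→CYN→IRD→DRK: 0.8076 × 1.568 × 0.7651 = 0.96886
Maximum is DRK→IRD→CYN→DRK at 1.1378; arbitrage exists.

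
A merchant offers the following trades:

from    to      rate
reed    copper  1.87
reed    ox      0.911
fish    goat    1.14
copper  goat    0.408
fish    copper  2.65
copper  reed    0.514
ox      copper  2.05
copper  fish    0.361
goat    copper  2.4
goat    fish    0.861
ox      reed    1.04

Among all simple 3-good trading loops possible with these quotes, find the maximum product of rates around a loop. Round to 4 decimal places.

copper→fish→goat→copper: 0.361 × 1.14 × 2.4 = 0.98770
ox→copper→reed→ox: 2.05 × 0.514 × 0.911 = 0.95992
copper→goat→fish→copper: 0.408 × 0.861 × 2.65 = 0.93091
Maximum is copper→fish→goat→copper at 0.9877; no arbitrage — every cycle loses value.

0.9877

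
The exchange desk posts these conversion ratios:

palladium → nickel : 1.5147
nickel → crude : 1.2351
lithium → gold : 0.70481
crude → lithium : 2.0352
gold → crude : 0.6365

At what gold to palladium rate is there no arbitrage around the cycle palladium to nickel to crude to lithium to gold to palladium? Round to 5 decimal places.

0.37264

Known legs of the cycle: 1.5147 × 1.2351 × 2.0352 × 0.70481 = 2.68353892043259264
For no arbitrage the full-cycle product must be 1, so the missing rate is 1 / 2.68353892043259264 ≈ 0.3726423.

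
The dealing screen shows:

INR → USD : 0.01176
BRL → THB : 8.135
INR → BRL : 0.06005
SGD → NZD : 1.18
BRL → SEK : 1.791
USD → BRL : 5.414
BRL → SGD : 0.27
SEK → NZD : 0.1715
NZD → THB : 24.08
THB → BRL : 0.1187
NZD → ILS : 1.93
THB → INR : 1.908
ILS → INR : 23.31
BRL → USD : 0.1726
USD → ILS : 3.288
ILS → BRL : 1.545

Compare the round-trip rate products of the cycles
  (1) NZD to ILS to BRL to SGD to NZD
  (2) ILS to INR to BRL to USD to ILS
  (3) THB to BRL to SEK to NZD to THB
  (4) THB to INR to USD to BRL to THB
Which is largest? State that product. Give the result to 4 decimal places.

0.9882

(1) 1.93 × 1.545 × 0.27 × 1.18 = 0.95002
(2) 23.31 × 0.06005 × 0.1726 × 3.288 = 0.79438
(3) 0.1187 × 1.791 × 0.1715 × 24.08 = 0.87794
(4) 1.908 × 0.01176 × 5.414 × 8.135 = 0.98824
Highest is cycle (4) at 0.9882 (≤1, no arbitrage).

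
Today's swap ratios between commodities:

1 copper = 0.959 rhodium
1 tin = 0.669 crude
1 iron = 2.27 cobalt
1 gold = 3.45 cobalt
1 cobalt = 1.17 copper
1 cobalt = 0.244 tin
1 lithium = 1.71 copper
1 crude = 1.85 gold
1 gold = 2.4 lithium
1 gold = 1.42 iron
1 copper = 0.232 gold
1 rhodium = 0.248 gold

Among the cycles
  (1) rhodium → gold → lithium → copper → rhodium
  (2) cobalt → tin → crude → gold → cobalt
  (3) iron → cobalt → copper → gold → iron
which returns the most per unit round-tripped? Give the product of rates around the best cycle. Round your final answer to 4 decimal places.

1.0419

(1) 0.248 × 2.4 × 1.71 × 0.959 = 0.97606
(2) 0.244 × 0.669 × 1.85 × 3.45 = 1.04185
(3) 2.27 × 1.17 × 0.232 × 1.42 = 0.87496
Highest is cycle (2) at 1.0419 (>1, arbitrage).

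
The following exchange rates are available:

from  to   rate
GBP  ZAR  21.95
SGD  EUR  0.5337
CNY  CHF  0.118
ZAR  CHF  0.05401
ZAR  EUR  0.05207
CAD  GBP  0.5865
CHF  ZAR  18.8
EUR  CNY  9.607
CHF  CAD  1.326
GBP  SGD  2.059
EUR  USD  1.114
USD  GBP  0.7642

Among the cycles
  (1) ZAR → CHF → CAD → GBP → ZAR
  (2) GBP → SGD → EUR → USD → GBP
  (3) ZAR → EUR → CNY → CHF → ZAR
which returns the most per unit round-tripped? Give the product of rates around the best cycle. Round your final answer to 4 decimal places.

(1) 0.05401 × 1.326 × 0.5865 × 21.95 = 0.92198
(2) 2.059 × 0.5337 × 1.114 × 0.7642 = 0.93550
(3) 0.05207 × 9.607 × 0.118 × 18.8 = 1.10972
Highest is cycle (3) at 1.1097 (>1, arbitrage).

1.1097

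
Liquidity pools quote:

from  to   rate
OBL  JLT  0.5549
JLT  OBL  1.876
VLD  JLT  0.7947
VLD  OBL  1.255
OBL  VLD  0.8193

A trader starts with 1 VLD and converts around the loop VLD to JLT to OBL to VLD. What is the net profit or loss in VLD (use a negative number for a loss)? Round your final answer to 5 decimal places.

1 VLD × 0.7947 = 0.7947 JLT
0.7947 JLT × 1.876 = 1.4908572 OBL
1.4908572 OBL × 0.8193 = 1.22145930396 VLD
Net change: 1.22145930396 − 1 = 0.22145930396 VLD

0.22146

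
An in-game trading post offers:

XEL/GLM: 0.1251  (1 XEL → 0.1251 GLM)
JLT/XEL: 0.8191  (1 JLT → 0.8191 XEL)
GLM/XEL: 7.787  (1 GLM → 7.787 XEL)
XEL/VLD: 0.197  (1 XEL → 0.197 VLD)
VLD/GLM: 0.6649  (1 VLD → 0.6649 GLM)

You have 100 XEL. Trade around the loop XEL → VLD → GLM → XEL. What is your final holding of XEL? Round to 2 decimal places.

100 XEL × 0.197 = 19.7 VLD
19.7 VLD × 0.6649 = 13.09853 GLM
13.09853 GLM × 7.787 = 101.99825311 XEL

102.00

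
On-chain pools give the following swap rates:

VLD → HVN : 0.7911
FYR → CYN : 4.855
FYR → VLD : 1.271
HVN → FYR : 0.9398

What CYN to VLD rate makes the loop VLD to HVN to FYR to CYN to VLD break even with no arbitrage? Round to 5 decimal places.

0.27704

Known legs of the cycle: 0.7911 × 0.9398 × 4.855 = 3.6095749119
For no arbitrage the full-cycle product must be 1, so the missing rate is 1 / 3.6095749119 ≈ 0.2770409.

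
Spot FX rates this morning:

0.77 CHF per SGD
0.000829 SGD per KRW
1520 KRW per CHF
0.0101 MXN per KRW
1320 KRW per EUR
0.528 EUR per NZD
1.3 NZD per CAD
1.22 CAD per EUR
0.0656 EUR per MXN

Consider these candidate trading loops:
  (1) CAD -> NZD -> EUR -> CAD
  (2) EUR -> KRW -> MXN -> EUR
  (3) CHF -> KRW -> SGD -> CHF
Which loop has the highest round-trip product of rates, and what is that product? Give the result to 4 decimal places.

(1) 1.3 × 0.528 × 1.22 = 0.83741
(2) 1320 × 0.0101 × 0.0656 = 0.87458
(3) 1520 × 0.000829 × 0.77 = 0.97026
Highest is cycle (3) at 0.9703 (≤1, no arbitrage).

0.9703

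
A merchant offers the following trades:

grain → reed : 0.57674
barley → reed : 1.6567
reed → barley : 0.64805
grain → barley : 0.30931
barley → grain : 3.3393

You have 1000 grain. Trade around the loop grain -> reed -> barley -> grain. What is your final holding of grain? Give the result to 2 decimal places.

1248.08

1000 grain × 0.57674 = 576.74 reed
576.74 reed × 0.64805 = 373.756357 barley
373.756357 barley × 3.3393 = 1248.0846029301 grain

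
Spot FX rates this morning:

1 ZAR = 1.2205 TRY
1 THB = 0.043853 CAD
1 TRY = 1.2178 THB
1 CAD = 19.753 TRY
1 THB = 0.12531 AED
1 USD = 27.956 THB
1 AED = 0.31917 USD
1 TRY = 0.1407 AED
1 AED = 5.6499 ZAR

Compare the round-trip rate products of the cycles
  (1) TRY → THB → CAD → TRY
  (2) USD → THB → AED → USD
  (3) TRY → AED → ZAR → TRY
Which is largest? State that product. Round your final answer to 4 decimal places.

(1) 1.2178 × 0.043853 × 19.753 = 1.05489
(2) 27.956 × 0.12531 × 0.31917 = 1.11811
(3) 0.1407 × 5.6499 × 1.2205 = 0.97023
Highest is cycle (2) at 1.1181 (>1, arbitrage).

1.1181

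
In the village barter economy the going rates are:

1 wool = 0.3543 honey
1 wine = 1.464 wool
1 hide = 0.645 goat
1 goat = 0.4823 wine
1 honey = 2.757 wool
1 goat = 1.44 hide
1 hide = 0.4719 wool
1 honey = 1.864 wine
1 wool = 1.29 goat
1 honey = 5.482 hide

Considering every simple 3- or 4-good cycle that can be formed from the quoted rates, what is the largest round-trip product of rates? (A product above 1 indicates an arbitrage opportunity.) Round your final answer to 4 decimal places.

wool→honey→wine→wool: 0.3543 × 1.864 × 1.464 = 0.96685
wool→honey→hide→wool: 0.3543 × 5.482 × 0.4719 = 0.91656
goat→wine→wool→goat: 0.4823 × 1.464 × 1.29 = 0.91085
goat→hide→wool→goat: 1.44 × 0.4719 × 1.29 = 0.87660
Maximum is wool→honey→wine→wool at 0.9668; no arbitrage — every cycle loses value.

0.9668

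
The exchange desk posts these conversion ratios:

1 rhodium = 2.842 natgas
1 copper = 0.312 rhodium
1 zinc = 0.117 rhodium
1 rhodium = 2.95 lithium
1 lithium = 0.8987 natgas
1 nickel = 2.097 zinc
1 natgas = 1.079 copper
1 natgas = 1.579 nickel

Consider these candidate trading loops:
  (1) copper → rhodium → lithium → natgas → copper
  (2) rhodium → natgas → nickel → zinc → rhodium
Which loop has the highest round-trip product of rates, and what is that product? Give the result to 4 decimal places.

(1) 0.312 × 2.95 × 0.8987 × 1.079 = 0.89251
(2) 2.842 × 1.579 × 2.097 × 0.117 = 1.10101
Highest is cycle (2) at 1.1010 (>1, arbitrage).

1.1010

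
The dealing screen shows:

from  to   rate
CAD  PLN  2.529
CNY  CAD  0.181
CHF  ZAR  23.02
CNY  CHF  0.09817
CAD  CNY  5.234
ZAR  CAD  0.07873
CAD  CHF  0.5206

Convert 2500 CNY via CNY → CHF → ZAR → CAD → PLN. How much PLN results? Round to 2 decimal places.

2500 CNY × 0.09817 = 245.425 CHF
245.425 CHF × 23.02 = 5649.6835 ZAR
5649.6835 ZAR × 0.07873 = 444.799581955 CAD
444.799581955 CAD × 2.529 = 1124.898142764195 PLN

1124.90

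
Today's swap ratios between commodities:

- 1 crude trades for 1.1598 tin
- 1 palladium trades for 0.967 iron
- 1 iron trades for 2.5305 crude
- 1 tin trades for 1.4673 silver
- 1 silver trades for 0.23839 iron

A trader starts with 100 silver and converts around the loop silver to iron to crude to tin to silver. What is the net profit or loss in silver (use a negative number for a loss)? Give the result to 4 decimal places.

2.6589

100 silver × 0.23839 = 23.839 iron
23.839 iron × 2.5305 = 60.3245895 crude
60.3245895 crude × 1.1598 = 69.9644589021 tin
69.9644589021 tin × 1.4673 = 102.65885054705133 silver
Net change: 102.65885054705133 − 100 = 2.65885054705133 silver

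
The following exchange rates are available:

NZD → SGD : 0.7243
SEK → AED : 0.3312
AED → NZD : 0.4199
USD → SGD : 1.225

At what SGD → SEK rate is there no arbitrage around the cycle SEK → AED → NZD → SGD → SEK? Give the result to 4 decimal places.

Known legs of the cycle: 0.3312 × 0.4199 × 0.7243 = 0.100729038384
For no arbitrage the full-cycle product must be 1, so the missing rate is 1 / 0.100729038384 ≈ 9.927624.

9.9276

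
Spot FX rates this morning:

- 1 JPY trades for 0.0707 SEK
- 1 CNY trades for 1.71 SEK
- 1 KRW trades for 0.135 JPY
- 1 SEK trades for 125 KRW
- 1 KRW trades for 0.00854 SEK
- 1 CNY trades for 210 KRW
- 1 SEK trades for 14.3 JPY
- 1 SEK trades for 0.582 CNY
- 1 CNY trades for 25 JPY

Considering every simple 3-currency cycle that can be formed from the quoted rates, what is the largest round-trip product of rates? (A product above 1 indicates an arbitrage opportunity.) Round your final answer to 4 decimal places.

KRW→JPY→SEK→KRW: 0.135 × 0.0707 × 125 = 1.19306
CNY→KRW→SEK→CNY: 210 × 0.00854 × 0.582 = 1.04376
CNY→JPY→SEK→CNY: 25 × 0.0707 × 0.582 = 1.02869
Maximum is KRW→JPY→SEK→KRW at 1.1931; arbitrage exists.

1.1931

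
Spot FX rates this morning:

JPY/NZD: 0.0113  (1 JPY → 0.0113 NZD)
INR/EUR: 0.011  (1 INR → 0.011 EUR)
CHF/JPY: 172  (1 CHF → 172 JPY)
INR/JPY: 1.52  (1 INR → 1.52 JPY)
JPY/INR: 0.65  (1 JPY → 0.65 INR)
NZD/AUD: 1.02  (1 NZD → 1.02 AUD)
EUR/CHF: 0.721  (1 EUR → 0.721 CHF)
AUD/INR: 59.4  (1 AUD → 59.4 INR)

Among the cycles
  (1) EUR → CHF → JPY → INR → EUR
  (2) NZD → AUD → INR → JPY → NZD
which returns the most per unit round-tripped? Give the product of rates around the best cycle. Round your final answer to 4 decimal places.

(1) 0.721 × 172 × 0.65 × 0.011 = 0.88669
(2) 1.02 × 59.4 × 1.52 × 0.0113 = 1.04066
Highest is cycle (2) at 1.0407 (>1, arbitrage).

1.0407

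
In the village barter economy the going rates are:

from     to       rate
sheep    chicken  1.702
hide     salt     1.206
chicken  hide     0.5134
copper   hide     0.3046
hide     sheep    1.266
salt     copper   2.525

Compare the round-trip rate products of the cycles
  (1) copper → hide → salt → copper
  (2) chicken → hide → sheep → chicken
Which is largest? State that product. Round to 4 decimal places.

(1) 0.3046 × 1.206 × 2.525 = 0.92755
(2) 0.5134 × 1.266 × 1.702 = 1.10624
Highest is cycle (2) at 1.1062 (>1, arbitrage).

1.1062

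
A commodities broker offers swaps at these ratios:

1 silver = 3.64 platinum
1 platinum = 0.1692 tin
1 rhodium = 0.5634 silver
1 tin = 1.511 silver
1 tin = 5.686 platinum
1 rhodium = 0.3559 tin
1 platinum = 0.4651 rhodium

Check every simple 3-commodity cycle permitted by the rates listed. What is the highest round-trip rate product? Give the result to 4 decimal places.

0.9538

platinum→rhodium→silver→platinum: 0.4651 × 0.5634 × 3.64 = 0.95382
platinum→rhodium→tin→platinum: 0.4651 × 0.3559 × 5.686 = 0.94120
platinum→tin→silver→platinum: 0.1692 × 1.511 × 3.64 = 0.93061
Maximum is platinum→rhodium→silver→platinum at 0.9538; no arbitrage — every cycle loses value.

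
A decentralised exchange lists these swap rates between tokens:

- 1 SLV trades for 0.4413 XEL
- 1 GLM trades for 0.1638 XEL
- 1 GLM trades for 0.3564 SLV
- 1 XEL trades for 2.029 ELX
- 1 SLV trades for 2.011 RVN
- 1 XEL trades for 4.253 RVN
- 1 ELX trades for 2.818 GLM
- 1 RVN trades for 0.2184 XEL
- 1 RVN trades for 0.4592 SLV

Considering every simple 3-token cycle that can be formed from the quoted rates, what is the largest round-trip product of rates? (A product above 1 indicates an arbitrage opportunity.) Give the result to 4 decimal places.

GLM→XEL→ELX→GLM: 0.1638 × 2.029 × 2.818 = 0.93656
XEL→RVN→SLV→XEL: 4.253 × 0.4592 × 0.4413 = 0.86185
Maximum is GLM→XEL→ELX→GLM at 0.9366; no arbitrage — every cycle loses value.

0.9366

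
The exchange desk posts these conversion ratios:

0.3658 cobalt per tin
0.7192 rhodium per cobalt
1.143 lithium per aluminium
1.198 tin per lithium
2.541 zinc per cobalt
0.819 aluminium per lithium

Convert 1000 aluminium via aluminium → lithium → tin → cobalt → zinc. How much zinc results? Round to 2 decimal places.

1272.77

1000 aluminium × 1.143 = 1143 lithium
1143 lithium × 1.198 = 1369.314 tin
1369.314 tin × 0.3658 = 500.8950612 cobalt
500.8950612 cobalt × 2.541 = 1272.7743505092 zinc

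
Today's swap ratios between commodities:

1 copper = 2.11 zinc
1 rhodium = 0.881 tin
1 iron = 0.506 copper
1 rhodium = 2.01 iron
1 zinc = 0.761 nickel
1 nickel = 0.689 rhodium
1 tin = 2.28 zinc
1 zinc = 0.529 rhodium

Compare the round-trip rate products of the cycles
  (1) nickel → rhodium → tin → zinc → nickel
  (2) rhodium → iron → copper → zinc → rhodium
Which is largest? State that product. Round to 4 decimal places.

1.1352

(1) 0.689 × 0.881 × 2.28 × 0.761 = 1.05321
(2) 2.01 × 0.506 × 2.11 × 0.529 = 1.13523
Highest is cycle (2) at 1.1352 (>1, arbitrage).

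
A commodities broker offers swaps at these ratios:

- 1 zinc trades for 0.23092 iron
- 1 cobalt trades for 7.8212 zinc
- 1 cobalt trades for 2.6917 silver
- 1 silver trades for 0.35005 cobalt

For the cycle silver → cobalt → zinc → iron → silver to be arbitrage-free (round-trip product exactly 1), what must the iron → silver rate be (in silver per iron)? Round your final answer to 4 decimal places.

Known legs of the cycle: 0.35005 × 7.8212 × 0.23092 = 0.6322153299752
For no arbitrage the full-cycle product must be 1, so the missing rate is 1 / 0.6322153299752 ≈ 1.581740.

1.5817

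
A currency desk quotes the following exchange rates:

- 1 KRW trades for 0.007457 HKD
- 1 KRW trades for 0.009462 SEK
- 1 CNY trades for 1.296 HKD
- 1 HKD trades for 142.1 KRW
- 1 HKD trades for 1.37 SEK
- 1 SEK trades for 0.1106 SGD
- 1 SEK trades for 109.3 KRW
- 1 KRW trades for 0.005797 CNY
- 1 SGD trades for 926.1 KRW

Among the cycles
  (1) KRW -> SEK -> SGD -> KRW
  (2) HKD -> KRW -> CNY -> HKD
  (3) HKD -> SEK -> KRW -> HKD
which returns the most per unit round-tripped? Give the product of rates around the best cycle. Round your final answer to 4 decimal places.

1.1166

(1) 0.009462 × 0.1106 × 926.1 = 0.96916
(2) 142.1 × 0.005797 × 1.296 = 1.06758
(3) 1.37 × 109.3 × 0.007457 = 1.11662
Highest is cycle (3) at 1.1166 (>1, arbitrage).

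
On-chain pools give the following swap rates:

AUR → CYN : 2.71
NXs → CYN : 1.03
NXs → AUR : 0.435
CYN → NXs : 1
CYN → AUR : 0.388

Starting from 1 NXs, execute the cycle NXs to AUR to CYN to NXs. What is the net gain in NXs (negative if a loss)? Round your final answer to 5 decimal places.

1 NXs × 0.435 = 0.435 AUR
0.435 AUR × 2.71 = 1.17885 CYN
1.17885 CYN × 1 = 1.17885 NXs
Net change: 1.17885 − 1 = 0.17885 NXs

0.17885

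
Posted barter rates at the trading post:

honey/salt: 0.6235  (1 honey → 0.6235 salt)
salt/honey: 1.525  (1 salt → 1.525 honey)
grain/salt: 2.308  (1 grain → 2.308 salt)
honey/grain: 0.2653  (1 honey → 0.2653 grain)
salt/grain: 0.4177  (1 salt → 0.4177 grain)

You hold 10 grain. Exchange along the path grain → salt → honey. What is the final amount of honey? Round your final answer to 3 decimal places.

35.197

10 grain × 2.308 = 23.08 salt
23.08 salt × 1.525 = 35.197 honey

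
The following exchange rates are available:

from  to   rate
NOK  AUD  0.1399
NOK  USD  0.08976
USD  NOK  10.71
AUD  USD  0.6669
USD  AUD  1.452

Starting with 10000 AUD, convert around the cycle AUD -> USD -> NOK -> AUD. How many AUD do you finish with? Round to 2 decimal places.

9992.36

10000 AUD × 0.6669 = 6669 USD
6669 USD × 10.71 = 71424.99 NOK
71424.99 NOK × 0.1399 = 9992.356101 AUD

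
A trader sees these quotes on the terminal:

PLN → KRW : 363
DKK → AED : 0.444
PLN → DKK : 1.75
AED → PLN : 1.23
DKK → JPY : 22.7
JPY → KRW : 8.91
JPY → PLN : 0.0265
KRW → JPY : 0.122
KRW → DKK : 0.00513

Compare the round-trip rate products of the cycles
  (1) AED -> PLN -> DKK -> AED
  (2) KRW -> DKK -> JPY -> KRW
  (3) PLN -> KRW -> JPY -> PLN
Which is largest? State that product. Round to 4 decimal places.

(1) 1.23 × 1.75 × 0.444 = 0.95571
(2) 0.00513 × 22.7 × 8.91 = 1.03758
(3) 363 × 0.122 × 0.0265 = 1.17358
Highest is cycle (3) at 1.1736 (>1, arbitrage).

1.1736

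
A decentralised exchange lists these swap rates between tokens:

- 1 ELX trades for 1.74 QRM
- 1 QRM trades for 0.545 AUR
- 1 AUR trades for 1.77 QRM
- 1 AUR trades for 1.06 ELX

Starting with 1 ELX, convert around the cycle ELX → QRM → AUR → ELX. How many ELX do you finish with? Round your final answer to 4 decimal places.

1.0052

1 ELX × 1.74 = 1.74 QRM
1.74 QRM × 0.545 = 0.9483 AUR
0.9483 AUR × 1.06 = 1.005198 ELX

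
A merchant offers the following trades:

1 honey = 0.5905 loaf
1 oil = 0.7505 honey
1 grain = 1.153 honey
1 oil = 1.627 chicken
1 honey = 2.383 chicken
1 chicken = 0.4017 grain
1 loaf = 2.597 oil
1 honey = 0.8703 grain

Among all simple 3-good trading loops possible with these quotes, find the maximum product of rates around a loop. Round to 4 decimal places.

1.1509

honey→loaf→oil→honey: 0.5905 × 2.597 × 0.7505 = 1.15091
honey→chicken→grain→honey: 2.383 × 0.4017 × 1.153 = 1.10371
Maximum is honey→loaf→oil→honey at 1.1509; arbitrage exists.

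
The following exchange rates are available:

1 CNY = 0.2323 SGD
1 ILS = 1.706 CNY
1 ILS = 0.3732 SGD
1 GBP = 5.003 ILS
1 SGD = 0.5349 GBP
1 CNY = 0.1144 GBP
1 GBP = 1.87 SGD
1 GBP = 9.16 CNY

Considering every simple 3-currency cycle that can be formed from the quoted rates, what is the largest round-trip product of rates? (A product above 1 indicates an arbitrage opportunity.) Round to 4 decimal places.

1.1382

GBP→CNY→SGD→GBP: 9.16 × 0.2323 × 0.5349 = 1.13820
GBP→ILS→SGD→GBP: 5.003 × 0.3732 × 0.5349 = 0.99872
GBP→ILS→CNY→GBP: 5.003 × 1.706 × 0.1144 = 0.97642
Maximum is GBP→CNY→SGD→GBP at 1.1382; arbitrage exists.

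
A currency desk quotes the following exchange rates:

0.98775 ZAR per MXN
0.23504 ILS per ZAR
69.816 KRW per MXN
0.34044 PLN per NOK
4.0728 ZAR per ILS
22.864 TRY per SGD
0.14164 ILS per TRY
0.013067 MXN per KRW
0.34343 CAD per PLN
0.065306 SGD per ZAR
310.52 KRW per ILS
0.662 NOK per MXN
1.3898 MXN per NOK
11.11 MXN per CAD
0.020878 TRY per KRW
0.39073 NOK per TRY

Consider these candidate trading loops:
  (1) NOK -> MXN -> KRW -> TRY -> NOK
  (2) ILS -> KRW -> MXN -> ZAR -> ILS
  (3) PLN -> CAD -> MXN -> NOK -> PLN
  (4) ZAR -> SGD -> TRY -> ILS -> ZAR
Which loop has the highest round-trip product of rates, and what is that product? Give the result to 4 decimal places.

0.9420

(1) 1.3898 × 69.816 × 0.020878 × 0.39073 = 0.79154
(2) 310.52 × 0.013067 × 0.98775 × 0.23504 = 0.94201
(3) 0.34343 × 11.11 × 0.662 × 0.34044 = 0.85991
(4) 0.065306 × 22.864 × 0.14164 × 4.0728 = 0.86136
Highest is cycle (2) at 0.9420 (≤1, no arbitrage).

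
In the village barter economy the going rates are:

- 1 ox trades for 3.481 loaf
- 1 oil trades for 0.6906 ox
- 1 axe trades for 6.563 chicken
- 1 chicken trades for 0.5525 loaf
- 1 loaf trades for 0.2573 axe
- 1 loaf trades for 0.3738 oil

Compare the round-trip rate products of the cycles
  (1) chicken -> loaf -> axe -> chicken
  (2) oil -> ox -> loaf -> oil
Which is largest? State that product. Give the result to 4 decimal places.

0.9330

(1) 0.5525 × 0.2573 × 6.563 = 0.93298
(2) 0.6906 × 3.481 × 0.3738 = 0.89861
Highest is cycle (1) at 0.9330 (≤1, no arbitrage).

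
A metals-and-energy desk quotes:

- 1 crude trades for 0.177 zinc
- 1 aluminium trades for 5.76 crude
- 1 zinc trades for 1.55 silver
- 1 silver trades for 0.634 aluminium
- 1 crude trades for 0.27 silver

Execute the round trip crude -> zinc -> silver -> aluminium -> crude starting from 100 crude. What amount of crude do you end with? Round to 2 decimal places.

100 crude × 0.177 = 17.7 zinc
17.7 zinc × 1.55 = 27.435 silver
27.435 silver × 0.634 = 17.39379 aluminium
17.39379 aluminium × 5.76 = 100.1882304 crude

100.19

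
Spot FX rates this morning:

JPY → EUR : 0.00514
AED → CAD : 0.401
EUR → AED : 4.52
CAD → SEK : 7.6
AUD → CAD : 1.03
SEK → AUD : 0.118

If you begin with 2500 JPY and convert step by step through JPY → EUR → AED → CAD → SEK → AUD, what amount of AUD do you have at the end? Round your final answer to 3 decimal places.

20.887

2500 JPY × 0.00514 = 12.85 EUR
12.85 EUR × 4.52 = 58.082 AED
58.082 AED × 0.401 = 23.290882 CAD
23.290882 CAD × 7.6 = 177.0107032 SEK
177.0107032 SEK × 0.118 = 20.8872629776 AUD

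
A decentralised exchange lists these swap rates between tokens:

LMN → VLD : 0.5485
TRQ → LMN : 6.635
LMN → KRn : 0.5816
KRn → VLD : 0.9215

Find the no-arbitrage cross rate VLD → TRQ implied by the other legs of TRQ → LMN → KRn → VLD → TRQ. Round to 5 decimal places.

0.28122

Known legs of the cycle: 6.635 × 0.5816 × 0.9215 = 3.555991094
For no arbitrage the full-cycle product must be 1, so the missing rate is 1 / 3.555991094 ≈ 0.2812156.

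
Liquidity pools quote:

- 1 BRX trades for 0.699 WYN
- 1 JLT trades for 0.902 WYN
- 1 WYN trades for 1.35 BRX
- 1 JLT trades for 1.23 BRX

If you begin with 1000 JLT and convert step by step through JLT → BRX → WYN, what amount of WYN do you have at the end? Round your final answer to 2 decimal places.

859.77

1000 JLT × 1.23 = 1230 BRX
1230 BRX × 0.699 = 859.77 WYN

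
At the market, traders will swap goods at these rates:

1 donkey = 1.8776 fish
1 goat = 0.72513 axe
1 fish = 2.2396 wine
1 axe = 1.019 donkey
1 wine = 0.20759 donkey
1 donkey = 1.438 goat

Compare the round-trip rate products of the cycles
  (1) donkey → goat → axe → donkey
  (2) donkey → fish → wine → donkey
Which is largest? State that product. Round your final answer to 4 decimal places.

1.0625

(1) 1.438 × 0.72513 × 1.019 = 1.06255
(2) 1.8776 × 2.2396 × 0.20759 = 0.87293
Highest is cycle (1) at 1.0625 (>1, arbitrage).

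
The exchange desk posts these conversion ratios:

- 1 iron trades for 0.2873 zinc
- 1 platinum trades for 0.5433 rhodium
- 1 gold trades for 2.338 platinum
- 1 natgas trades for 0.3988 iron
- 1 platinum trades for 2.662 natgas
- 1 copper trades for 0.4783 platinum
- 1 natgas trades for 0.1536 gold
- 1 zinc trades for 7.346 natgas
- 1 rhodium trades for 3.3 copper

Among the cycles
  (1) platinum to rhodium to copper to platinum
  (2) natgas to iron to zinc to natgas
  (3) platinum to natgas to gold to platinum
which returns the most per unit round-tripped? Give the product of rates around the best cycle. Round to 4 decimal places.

(1) 0.5433 × 3.3 × 0.4783 = 0.85754
(2) 0.3988 × 0.2873 × 7.346 = 0.84167
(3) 2.662 × 0.1536 × 2.338 = 0.95597
Highest is cycle (3) at 0.9560 (≤1, no arbitrage).

0.9560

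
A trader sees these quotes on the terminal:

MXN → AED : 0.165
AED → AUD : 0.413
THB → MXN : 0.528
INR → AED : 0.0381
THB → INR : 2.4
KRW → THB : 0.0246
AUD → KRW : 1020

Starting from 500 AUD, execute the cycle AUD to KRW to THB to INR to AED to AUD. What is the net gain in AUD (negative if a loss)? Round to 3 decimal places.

-26.204

500 AUD × 1020 = 510000 KRW
510000 KRW × 0.0246 = 12546 THB
12546 THB × 2.4 = 30110.4 INR
30110.4 INR × 0.0381 = 1147.20624 AED
1147.20624 AED × 0.413 = 473.79617712 AUD
Net change: 473.79617712 − 500 = -26.20382288 AUD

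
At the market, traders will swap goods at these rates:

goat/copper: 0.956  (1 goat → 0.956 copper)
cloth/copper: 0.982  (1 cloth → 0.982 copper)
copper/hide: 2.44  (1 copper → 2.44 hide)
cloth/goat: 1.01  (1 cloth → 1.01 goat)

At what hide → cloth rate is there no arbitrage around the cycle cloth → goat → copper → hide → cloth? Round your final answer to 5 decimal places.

0.42445

Known legs of the cycle: 1.01 × 0.956 × 2.44 = 2.3559664
For no arbitrage the full-cycle product must be 1, so the missing rate is 1 / 2.3559664 ≈ 0.4244543.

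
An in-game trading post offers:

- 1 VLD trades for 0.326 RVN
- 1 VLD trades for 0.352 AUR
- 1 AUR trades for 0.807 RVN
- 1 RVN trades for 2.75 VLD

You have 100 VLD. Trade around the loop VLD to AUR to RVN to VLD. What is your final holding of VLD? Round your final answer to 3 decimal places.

78.118

100 VLD × 0.352 = 35.2 AUR
35.2 AUR × 0.807 = 28.4064 RVN
28.4064 RVN × 2.75 = 78.1176 VLD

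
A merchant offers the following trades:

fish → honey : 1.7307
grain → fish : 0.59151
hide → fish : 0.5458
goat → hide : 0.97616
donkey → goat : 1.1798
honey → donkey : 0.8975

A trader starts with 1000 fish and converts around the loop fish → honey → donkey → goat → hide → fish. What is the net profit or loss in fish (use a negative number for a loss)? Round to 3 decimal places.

-23.619

1000 fish × 1.7307 = 1730.7 honey
1730.7 honey × 0.8975 = 1553.30325 donkey
1553.30325 donkey × 1.1798 = 1832.58717435 goat
1832.58717435 goat × 0.97616 = 1788.898296113496 hide
1788.898296113496 hide × 0.5458 = 976.3806900187461168 fish
Net change: 976.3806900187461168 − 1000 = -23.6193099812538832 fish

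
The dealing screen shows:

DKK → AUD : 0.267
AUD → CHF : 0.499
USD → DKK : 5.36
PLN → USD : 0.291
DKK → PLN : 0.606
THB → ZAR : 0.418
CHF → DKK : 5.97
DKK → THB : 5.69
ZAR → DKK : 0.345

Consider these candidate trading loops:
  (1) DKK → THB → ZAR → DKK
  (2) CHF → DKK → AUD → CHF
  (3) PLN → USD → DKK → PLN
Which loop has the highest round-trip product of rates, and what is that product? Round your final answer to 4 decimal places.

0.9452

(1) 5.69 × 0.418 × 0.345 = 0.82055
(2) 5.97 × 0.267 × 0.499 = 0.79540
(3) 0.291 × 5.36 × 0.606 = 0.94521
Highest is cycle (3) at 0.9452 (≤1, no arbitrage).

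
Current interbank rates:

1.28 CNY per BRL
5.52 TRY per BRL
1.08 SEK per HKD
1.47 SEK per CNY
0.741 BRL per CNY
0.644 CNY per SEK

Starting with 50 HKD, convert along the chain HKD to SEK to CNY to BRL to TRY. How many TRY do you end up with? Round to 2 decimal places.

142.24

50 HKD × 1.08 = 54 SEK
54 SEK × 0.644 = 34.776 CNY
34.776 CNY × 0.741 = 25.769016 BRL
25.769016 BRL × 5.52 = 142.24496832 TRY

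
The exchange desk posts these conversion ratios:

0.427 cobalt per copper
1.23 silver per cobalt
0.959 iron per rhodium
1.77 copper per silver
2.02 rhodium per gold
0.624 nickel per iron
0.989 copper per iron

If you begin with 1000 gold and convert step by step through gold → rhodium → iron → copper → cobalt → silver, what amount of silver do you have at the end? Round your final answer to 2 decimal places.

1000 gold × 2.02 = 2020 rhodium
2020 rhodium × 0.959 = 1937.18 iron
1937.18 iron × 0.989 = 1915.87102 copper
1915.87102 copper × 0.427 = 818.07692554 cobalt
818.07692554 cobalt × 1.23 = 1006.2346184142 silver

1006.23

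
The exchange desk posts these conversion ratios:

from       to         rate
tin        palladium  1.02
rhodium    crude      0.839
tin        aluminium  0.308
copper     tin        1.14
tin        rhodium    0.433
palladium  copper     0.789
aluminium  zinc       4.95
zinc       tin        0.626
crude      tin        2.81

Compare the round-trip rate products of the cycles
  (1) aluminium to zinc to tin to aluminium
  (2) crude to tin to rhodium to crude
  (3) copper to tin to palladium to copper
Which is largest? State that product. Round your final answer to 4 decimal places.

1.0208

(1) 4.95 × 0.626 × 0.308 = 0.95440
(2) 2.81 × 0.433 × 0.839 = 1.02084
(3) 1.14 × 1.02 × 0.789 = 0.91745
Highest is cycle (2) at 1.0208 (>1, arbitrage).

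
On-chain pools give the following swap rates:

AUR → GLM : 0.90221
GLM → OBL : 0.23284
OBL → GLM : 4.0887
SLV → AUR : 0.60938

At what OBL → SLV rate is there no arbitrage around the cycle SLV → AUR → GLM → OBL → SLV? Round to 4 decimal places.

7.8117

Known legs of the cycle: 0.60938 × 0.90221 × 0.23284 = 0.128012807846632
For no arbitrage the full-cycle product must be 1, so the missing rate is 1 / 0.128012807846632 ≈ 7.811718.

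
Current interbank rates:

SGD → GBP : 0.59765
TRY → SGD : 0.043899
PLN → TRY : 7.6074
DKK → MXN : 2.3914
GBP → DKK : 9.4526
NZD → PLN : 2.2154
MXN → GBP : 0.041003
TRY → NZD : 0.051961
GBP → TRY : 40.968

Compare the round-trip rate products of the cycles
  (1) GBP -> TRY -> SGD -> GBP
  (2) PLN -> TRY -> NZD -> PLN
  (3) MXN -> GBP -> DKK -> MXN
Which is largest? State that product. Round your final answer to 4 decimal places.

1.0748

(1) 40.968 × 0.043899 × 0.59765 = 1.07485
(2) 7.6074 × 0.051961 × 2.2154 = 0.87572
(3) 0.041003 × 9.4526 × 2.3914 = 0.92687
Highest is cycle (1) at 1.0748 (>1, arbitrage).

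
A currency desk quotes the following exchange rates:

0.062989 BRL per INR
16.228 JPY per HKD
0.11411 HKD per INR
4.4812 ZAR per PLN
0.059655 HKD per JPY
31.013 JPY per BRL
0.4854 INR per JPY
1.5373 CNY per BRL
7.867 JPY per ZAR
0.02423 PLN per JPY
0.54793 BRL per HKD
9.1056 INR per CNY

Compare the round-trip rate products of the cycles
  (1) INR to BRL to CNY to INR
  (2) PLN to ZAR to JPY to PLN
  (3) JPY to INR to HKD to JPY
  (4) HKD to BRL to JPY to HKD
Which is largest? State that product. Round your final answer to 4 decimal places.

1.0137

(1) 0.062989 × 1.5373 × 9.1056 = 0.88172
(2) 4.4812 × 7.867 × 0.02423 = 0.85419
(3) 0.4854 × 0.11411 × 16.228 = 0.89885
(4) 0.54793 × 31.013 × 0.059655 = 1.01371
Highest is cycle (4) at 1.0137 (>1, arbitrage).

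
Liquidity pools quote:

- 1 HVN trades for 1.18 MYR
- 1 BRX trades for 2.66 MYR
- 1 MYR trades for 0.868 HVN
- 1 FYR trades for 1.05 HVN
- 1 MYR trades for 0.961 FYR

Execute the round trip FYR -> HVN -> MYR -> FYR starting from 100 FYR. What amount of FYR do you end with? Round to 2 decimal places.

119.07

100 FYR × 1.05 = 105 HVN
105 HVN × 1.18 = 123.9 MYR
123.9 MYR × 0.961 = 119.0679 FYR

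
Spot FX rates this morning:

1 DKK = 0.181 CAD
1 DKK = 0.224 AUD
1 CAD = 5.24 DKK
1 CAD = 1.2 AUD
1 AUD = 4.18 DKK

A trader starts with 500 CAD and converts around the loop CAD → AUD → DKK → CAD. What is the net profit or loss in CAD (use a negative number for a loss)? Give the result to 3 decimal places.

-46.052

500 CAD × 1.2 = 600 AUD
600 AUD × 4.18 = 2508 DKK
2508 DKK × 0.181 = 453.948 CAD
Net change: 453.948 − 500 = -46.052 CAD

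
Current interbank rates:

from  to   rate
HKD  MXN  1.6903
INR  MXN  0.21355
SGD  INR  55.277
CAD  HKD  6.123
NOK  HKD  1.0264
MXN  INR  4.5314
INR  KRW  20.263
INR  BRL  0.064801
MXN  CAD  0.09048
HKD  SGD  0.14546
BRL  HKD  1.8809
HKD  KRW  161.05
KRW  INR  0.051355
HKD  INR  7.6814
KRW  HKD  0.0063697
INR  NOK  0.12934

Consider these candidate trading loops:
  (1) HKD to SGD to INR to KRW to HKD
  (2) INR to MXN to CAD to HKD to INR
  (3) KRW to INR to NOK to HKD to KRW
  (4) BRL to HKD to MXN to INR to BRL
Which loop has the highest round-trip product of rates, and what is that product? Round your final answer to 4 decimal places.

(1) 0.14546 × 55.277 × 20.263 × 0.0063697 = 1.03779
(2) 0.21355 × 0.09048 × 6.123 × 7.6814 = 0.90878
(3) 0.051355 × 0.12934 × 1.0264 × 161.05 = 1.09798
(4) 1.8809 × 1.6903 × 4.5314 × 0.064801 = 0.93356
Highest is cycle (3) at 1.0980 (>1, arbitrage).

1.0980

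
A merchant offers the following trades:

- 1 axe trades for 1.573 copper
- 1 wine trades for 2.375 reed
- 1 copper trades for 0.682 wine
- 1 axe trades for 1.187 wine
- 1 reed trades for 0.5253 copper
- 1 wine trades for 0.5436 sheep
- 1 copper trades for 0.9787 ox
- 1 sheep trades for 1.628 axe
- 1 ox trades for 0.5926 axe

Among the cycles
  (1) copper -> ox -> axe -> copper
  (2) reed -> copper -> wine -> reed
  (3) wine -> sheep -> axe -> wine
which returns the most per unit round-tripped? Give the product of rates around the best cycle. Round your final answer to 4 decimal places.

1.0505

(1) 0.9787 × 0.5926 × 1.573 = 0.91230
(2) 0.5253 × 0.682 × 2.375 = 0.85085
(3) 0.5436 × 1.628 × 1.187 = 1.05047
Highest is cycle (3) at 1.0505 (>1, arbitrage).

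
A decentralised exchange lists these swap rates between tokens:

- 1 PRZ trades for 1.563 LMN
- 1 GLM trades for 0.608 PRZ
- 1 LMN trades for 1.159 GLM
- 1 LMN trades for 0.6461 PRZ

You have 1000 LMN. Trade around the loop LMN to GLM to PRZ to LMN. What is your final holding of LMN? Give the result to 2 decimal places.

1101.40

1000 LMN × 1.159 = 1159 GLM
1159 GLM × 0.608 = 704.672 PRZ
704.672 PRZ × 1.563 = 1101.402336 LMN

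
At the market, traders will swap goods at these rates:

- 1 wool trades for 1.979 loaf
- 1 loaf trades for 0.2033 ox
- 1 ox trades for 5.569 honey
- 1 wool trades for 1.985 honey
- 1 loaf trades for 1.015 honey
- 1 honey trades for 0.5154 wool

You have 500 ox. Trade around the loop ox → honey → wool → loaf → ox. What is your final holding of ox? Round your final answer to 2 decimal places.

577.40

500 ox × 5.569 = 2784.5 honey
2784.5 honey × 0.5154 = 1435.1313 wool
1435.1313 wool × 1.979 = 2840.1248427 loaf
2840.1248427 loaf × 0.2033 = 577.39738052091 ox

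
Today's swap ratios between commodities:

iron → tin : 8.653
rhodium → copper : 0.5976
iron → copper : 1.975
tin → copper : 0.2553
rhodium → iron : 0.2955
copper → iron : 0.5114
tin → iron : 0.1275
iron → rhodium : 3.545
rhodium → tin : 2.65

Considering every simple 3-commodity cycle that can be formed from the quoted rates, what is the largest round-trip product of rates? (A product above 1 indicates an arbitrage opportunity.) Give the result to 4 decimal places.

tin→iron→rhodium→tin: 0.1275 × 3.545 × 2.65 = 1.19777
tin→copper→iron→tin: 0.2553 × 0.5114 × 8.653 = 1.12974
rhodium→copper→iron→rhodium: 0.5976 × 0.5114 × 3.545 = 1.08340
Maximum is tin→iron→rhodium→tin at 1.1978; arbitrage exists.

1.1978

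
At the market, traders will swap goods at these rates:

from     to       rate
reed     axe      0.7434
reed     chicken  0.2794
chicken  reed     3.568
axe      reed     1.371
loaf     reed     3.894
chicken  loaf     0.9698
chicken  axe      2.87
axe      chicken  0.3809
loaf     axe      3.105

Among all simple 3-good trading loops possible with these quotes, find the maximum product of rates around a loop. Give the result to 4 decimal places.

loaf→axe→chicken→loaf: 3.105 × 0.3809 × 0.9698 = 1.14698
reed→chicken→axe→reed: 0.2794 × 2.87 × 1.371 = 1.09937
reed→chicken→loaf→reed: 0.2794 × 0.9698 × 3.894 = 1.05513
reed→axe→chicken→reed: 0.7434 × 0.3809 × 3.568 = 1.01032
Maximum is loaf→axe→chicken→loaf at 1.1470; arbitrage exists.

1.1470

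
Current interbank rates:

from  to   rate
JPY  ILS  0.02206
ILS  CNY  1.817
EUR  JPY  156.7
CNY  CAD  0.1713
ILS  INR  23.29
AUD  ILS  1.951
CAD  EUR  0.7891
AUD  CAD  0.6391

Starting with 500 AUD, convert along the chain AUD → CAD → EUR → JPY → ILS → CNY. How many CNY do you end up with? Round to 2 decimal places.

500 AUD × 0.6391 = 319.55 CAD
319.55 CAD × 0.7891 = 252.156905 EUR
252.156905 EUR × 156.7 = 39512.9870135 JPY
39512.9870135 JPY × 0.02206 = 871.65649351781 ILS
871.65649351781 ILS × 1.817 = 1583.79984872186077 CNY

1583.80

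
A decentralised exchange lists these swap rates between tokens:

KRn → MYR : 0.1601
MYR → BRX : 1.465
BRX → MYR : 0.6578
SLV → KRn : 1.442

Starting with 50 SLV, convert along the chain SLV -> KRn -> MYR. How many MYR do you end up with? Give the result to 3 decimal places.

50 SLV × 1.442 = 72.1 KRn
72.1 KRn × 0.1601 = 11.54321 MYR

11.543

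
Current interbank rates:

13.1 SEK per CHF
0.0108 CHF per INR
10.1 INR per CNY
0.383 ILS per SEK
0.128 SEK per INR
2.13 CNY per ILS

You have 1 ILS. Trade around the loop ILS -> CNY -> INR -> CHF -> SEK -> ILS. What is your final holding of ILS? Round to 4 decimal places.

1.1657

1 ILS × 2.13 = 2.13 CNY
2.13 CNY × 10.1 = 21.513 INR
21.513 INR × 0.0108 = 0.2323404 CHF
0.2323404 CHF × 13.1 = 3.04365924 SEK
3.04365924 SEK × 0.383 = 1.16572148892 ILS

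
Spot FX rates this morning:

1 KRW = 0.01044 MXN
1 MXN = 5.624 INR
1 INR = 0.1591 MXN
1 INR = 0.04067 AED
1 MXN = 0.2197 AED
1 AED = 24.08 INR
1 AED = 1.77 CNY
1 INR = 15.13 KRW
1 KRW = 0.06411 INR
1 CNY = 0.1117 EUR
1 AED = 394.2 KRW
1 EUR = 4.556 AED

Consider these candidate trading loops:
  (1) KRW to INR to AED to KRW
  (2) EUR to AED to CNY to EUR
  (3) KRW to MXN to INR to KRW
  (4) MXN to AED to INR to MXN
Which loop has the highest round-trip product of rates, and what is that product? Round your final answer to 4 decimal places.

(1) 0.06411 × 0.04067 × 394.2 = 1.02782
(2) 4.556 × 1.77 × 0.1117 = 0.90076
(3) 0.01044 × 5.624 × 15.13 = 0.88835
(4) 0.2197 × 24.08 × 0.1591 = 0.84170
Highest is cycle (1) at 1.0278 (>1, arbitrage).

1.0278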